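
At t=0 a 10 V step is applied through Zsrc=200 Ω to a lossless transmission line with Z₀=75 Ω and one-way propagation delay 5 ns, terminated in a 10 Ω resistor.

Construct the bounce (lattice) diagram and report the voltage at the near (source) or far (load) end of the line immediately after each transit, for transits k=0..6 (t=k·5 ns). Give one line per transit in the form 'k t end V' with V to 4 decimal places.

Γ_L=-0.764706, Γ_S=0.454545; launch V₁=10·75/275=2.727273
k=0 src: V=2.7273
k=1 load: inc=2.727273, refl=2.727273·-0.764706=-2.0856; V=0.000000+2.727273+-2.085561=0.6417
k=2 src: inc=-2.085561, refl=-2.085561·0.454545=-0.9480; V=2.727273+-2.085561+-0.947982=-0.3063
k=3 load: inc=-0.947982, refl=-0.947982·-0.764706=0.7249; V=0.641711+-0.947982+0.724928=0.4187
k=4 src: inc=0.724928, refl=0.724928·0.454545=0.3295; V=-0.306271+0.724928+0.329513=0.7482
k=5 load: inc=0.329513, refl=0.329513·-0.764706=-0.2520; V=0.418657+0.329513+-0.251980=0.4962
k=6 src: inc=-0.251980, refl=-0.251980·0.454545=-0.1145; V=0.748169+-0.251980+-0.114536=0.3817

0 0 source 2.7273
1 5 load 0.6417
2 10 source -0.3063
3 15 load 0.4187
4 20 source 0.7482
5 25 load 0.4962
6 30 source 0.3817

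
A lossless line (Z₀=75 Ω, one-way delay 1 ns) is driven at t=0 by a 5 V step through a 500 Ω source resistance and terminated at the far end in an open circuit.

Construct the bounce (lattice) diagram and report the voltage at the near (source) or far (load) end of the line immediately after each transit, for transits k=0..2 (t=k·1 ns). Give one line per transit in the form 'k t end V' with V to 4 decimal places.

0 0 source 0.6522
1 1 load 1.3043
2 2 source 1.7864

Γ_L=1.000000, Γ_S=0.739130; launch V₁=5·75/575=0.652174
k=0 src: V=0.6522
k=1 load: inc=0.652174, refl=0.652174·1.000000=0.6522; V=0.000000+0.652174+0.652174=1.3043
k=2 src: inc=0.652174, refl=0.652174·0.739130=0.4820; V=0.652174+0.652174+0.482042=1.7864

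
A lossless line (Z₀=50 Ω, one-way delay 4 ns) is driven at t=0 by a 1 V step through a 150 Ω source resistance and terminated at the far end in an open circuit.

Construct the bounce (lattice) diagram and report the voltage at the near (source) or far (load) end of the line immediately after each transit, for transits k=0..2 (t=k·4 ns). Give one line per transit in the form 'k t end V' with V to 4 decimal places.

Γ_L=1.000000, Γ_S=0.500000; launch V₁=1·50/200=0.250000
k=0 src: V=0.2500
k=1 load: inc=0.250000, refl=0.250000·1.000000=0.2500; V=0.000000+0.250000+0.250000=0.5000
k=2 src: inc=0.250000, refl=0.250000·0.500000=0.1250; V=0.250000+0.250000+0.125000=0.6250

0 0 source 0.2500
1 4 load 0.5000
2 8 source 0.6250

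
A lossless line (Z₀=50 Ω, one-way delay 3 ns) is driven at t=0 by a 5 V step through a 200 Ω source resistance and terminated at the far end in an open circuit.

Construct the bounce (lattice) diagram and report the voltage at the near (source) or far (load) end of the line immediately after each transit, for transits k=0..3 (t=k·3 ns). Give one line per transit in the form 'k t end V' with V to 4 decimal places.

0 0 source 1.0000
1 3 load 2.0000
2 6 source 2.6000
3 9 load 3.2000

Γ_L=1.000000, Γ_S=0.600000; launch V₁=5·50/250=1.000000
k=0 src: V=1.0000
k=1 load: inc=1.000000, refl=1.000000·1.000000=1.0000; V=0.000000+1.000000+1.000000=2.0000
k=2 src: inc=1.000000, refl=1.000000·0.600000=0.6000; V=1.000000+1.000000+0.600000=2.6000
k=3 load: inc=0.600000, refl=0.600000·1.000000=0.6000; V=2.000000+0.600000+0.600000=3.2000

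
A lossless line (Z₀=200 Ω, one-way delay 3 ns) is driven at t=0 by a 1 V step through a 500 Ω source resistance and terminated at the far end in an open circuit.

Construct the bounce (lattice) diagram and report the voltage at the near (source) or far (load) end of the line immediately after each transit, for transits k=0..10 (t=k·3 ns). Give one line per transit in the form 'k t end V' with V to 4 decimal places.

0 0 source 0.2857
1 3 load 0.5714
2 6 source 0.6939
3 9 load 0.8163
4 12 source 0.8688
5 15 load 0.9213
6 18 source 0.9438
7 21 load 0.9663
8 24 source 0.9759
9 27 load 0.9855
10 30 source 0.9897

Γ_L=1.000000, Γ_S=0.428571; launch V₁=1·200/700=0.285714
k=0 src: V=0.2857
k=1 load: inc=0.285714, refl=0.285714·1.000000=0.2857; V=0.000000+0.285714+0.285714=0.5714
k=2 src: inc=0.285714, refl=0.285714·0.428571=0.1224; V=0.285714+0.285714+0.122449=0.6939
k=3 load: inc=0.122449, refl=0.122449·1.000000=0.1224; V=0.571429+0.122449+0.122449=0.8163
k=4 src: inc=0.122449, refl=0.122449·0.428571=0.0525; V=0.693878+0.122449+0.052478=0.8688
k=5 load: inc=0.052478, refl=0.052478·1.000000=0.0525; V=0.816327+0.052478+0.052478=0.9213
k=6 src: inc=0.052478, refl=0.052478·0.428571=0.0225; V=0.868805+0.052478+0.022491=0.9438
k=7 load: inc=0.022491, refl=0.022491·1.000000=0.0225; V=0.921283+0.022491+0.022491=0.9663
k=8 src: inc=0.022491, refl=0.022491·0.428571=0.0096; V=0.943773+0.022491+0.009639=0.9759
k=9 load: inc=0.009639, refl=0.009639·1.000000=0.0096; V=0.966264+0.009639+0.009639=0.9855
k=10 src: inc=0.009639, refl=0.009639·0.428571=0.0041; V=0.975903+0.009639+0.004131=0.9897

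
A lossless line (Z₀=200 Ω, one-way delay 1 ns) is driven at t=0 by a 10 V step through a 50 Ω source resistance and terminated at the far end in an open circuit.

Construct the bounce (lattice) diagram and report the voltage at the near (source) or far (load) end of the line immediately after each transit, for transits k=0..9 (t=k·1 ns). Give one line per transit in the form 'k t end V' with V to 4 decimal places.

0 0 source 8.0000
1 1 load 16.0000
2 2 source 11.2000
3 3 load 6.4000
4 4 source 9.2800
5 5 load 12.1600
6 6 source 10.4320
7 7 load 8.7040
8 8 source 9.7408
9 9 load 10.7776

Γ_L=1.000000, Γ_S=-0.600000; launch V₁=10·200/250=8.000000
k=0 src: V=8.0000
k=1 load: inc=8.000000, refl=8.000000·1.000000=8.0000; V=0.000000+8.000000+8.000000=16.0000
k=2 src: inc=8.000000, refl=8.000000·-0.600000=-4.8000; V=8.000000+8.000000+-4.800000=11.2000
k=3 load: inc=-4.800000, refl=-4.800000·1.000000=-4.8000; V=16.000000+-4.800000+-4.800000=6.4000
k=4 src: inc=-4.800000, refl=-4.800000·-0.600000=2.8800; V=11.200000+-4.800000+2.880000=9.2800
k=5 load: inc=2.880000, refl=2.880000·1.000000=2.8800; V=6.400000+2.880000+2.880000=12.1600
k=6 src: inc=2.880000, refl=2.880000·-0.600000=-1.7280; V=9.280000+2.880000+-1.728000=10.4320
k=7 load: inc=-1.728000, refl=-1.728000·1.000000=-1.7280; V=12.160000+-1.728000+-1.728000=8.7040
k=8 src: inc=-1.728000, refl=-1.728000·-0.600000=1.0368; V=10.432000+-1.728000+1.036800=9.7408
k=9 load: inc=1.036800, refl=1.036800·1.000000=1.0368; V=8.704000+1.036800+1.036800=10.7776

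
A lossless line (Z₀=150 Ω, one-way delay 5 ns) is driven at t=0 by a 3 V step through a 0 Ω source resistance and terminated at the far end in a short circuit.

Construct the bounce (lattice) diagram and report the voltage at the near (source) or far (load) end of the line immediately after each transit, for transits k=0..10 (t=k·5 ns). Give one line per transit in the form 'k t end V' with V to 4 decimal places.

0 0 source 3.0000
1 5 load 0.0000
2 10 source 3.0000
3 15 load 0.0000
4 20 source 3.0000
5 25 load 0.0000
6 30 source 3.0000
7 35 load 0.0000
8 40 source 3.0000
9 45 load 0.0000
10 50 source 3.0000

Γ_L=-1.000000, Γ_S=-1.000000; launch V₁=3·150/150=3.000000
k=0 src: V=3.0000
k=1 load: inc=3.000000, refl=3.000000·-1.000000=-3.0000; V=0.000000+3.000000+-3.000000=0.0000
k=2 src: inc=-3.000000, refl=-3.000000·-1.000000=3.0000; V=3.000000+-3.000000+3.000000=3.0000
k=3 load: inc=3.000000, refl=3.000000·-1.000000=-3.0000; V=0.000000+3.000000+-3.000000=0.0000
k=4 src: inc=-3.000000, refl=-3.000000·-1.000000=3.0000; V=3.000000+-3.000000+3.000000=3.0000
k=5 load: inc=3.000000, refl=3.000000·-1.000000=-3.0000; V=0.000000+3.000000+-3.000000=0.0000
k=6 src: inc=-3.000000, refl=-3.000000·-1.000000=3.0000; V=3.000000+-3.000000+3.000000=3.0000
k=7 load: inc=3.000000, refl=3.000000·-1.000000=-3.0000; V=0.000000+3.000000+-3.000000=0.0000
k=8 src: inc=-3.000000, refl=-3.000000·-1.000000=3.0000; V=3.000000+-3.000000+3.000000=3.0000
k=9 load: inc=3.000000, refl=3.000000·-1.000000=-3.0000; V=0.000000+3.000000+-3.000000=0.0000
k=10 src: inc=-3.000000, refl=-3.000000·-1.000000=3.0000; V=3.000000+-3.000000+3.000000=3.0000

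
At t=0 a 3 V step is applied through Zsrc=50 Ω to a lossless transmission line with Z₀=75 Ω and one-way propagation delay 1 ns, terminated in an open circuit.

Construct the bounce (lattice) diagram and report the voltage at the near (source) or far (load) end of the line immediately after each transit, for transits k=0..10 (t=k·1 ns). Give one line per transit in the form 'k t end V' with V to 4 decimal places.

Γ_L=1.000000, Γ_S=-0.200000; launch V₁=3·75/125=1.800000
k=0 src: V=1.8000
k=1 load: inc=1.800000, refl=1.800000·1.000000=1.8000; V=0.000000+1.800000+1.800000=3.6000
k=2 src: inc=1.800000, refl=1.800000·-0.200000=-0.3600; V=1.800000+1.800000+-0.360000=3.2400
k=3 load: inc=-0.360000, refl=-0.360000·1.000000=-0.3600; V=3.600000+-0.360000+-0.360000=2.8800
k=4 src: inc=-0.360000, refl=-0.360000·-0.200000=0.0720; V=3.240000+-0.360000+0.072000=2.9520
k=5 load: inc=0.072000, refl=0.072000·1.000000=0.0720; V=2.880000+0.072000+0.072000=3.0240
k=6 src: inc=0.072000, refl=0.072000·-0.200000=-0.0144; V=2.952000+0.072000+-0.014400=3.0096
k=7 load: inc=-0.014400, refl=-0.014400·1.000000=-0.0144; V=3.024000+-0.014400+-0.014400=2.9952
k=8 src: inc=-0.014400, refl=-0.014400·-0.200000=0.0029; V=3.009600+-0.014400+0.002880=2.9981
k=9 load: inc=0.002880, refl=0.002880·1.000000=0.0029; V=2.995200+0.002880+0.002880=3.0010
k=10 src: inc=0.002880, refl=0.002880·-0.200000=-0.0006; V=2.998080+0.002880+-0.000576=3.0004

0 0 source 1.8000
1 1 load 3.6000
2 2 source 3.2400
3 3 load 2.8800
4 4 source 2.9520
5 5 load 3.0240
6 6 source 3.0096
7 7 load 2.9952
8 8 source 2.9981
9 9 load 3.0010
10 10 source 3.0004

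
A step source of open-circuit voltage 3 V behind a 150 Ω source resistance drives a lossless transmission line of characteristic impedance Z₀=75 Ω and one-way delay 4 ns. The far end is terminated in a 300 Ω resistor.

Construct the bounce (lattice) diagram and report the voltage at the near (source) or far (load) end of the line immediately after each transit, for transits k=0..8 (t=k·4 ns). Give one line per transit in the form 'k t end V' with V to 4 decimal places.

0 0 source 1.0000
1 4 load 1.6000
2 8 source 1.8000
3 12 load 1.9200
4 16 source 1.9600
5 20 load 1.9840
6 24 source 1.9920
7 28 load 1.9968
8 32 source 1.9984

Γ_L=0.600000, Γ_S=0.333333; launch V₁=3·75/225=1.000000
k=0 src: V=1.0000
k=1 load: inc=1.000000, refl=1.000000·0.600000=0.6000; V=0.000000+1.000000+0.600000=1.6000
k=2 src: inc=0.600000, refl=0.600000·0.333333=0.2000; V=1.000000+0.600000+0.200000=1.8000
k=3 load: inc=0.200000, refl=0.200000·0.600000=0.1200; V=1.600000+0.200000+0.120000=1.9200
k=4 src: inc=0.120000, refl=0.120000·0.333333=0.0400; V=1.800000+0.120000+0.040000=1.9600
k=5 load: inc=0.040000, refl=0.040000·0.600000=0.0240; V=1.920000+0.040000+0.024000=1.9840
k=6 src: inc=0.024000, refl=0.024000·0.333333=0.0080; V=1.960000+0.024000+0.008000=1.9920
k=7 load: inc=0.008000, refl=0.008000·0.600000=0.0048; V=1.984000+0.008000+0.004800=1.9968
k=8 src: inc=0.004800, refl=0.004800·0.333333=0.0016; V=1.992000+0.004800+0.001600=1.9984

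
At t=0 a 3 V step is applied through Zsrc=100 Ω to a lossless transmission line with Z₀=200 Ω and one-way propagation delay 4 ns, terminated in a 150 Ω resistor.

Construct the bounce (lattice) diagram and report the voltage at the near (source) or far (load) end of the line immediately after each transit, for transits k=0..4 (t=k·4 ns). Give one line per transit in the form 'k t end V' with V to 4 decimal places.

0 0 source 2.0000
1 4 load 1.7143
2 8 source 1.8095
3 12 load 1.7959
4 16 source 1.8005

Γ_L=-0.142857, Γ_S=-0.333333; launch V₁=3·200/300=2.000000
k=0 src: V=2.0000
k=1 load: inc=2.000000, refl=2.000000·-0.142857=-0.2857; V=0.000000+2.000000+-0.285714=1.7143
k=2 src: inc=-0.285714, refl=-0.285714·-0.333333=0.0952; V=2.000000+-0.285714+0.095238=1.8095
k=3 load: inc=0.095238, refl=0.095238·-0.142857=-0.0136; V=1.714286+0.095238+-0.013605=1.7959
k=4 src: inc=-0.013605, refl=-0.013605·-0.333333=0.0045; V=1.809524+-0.013605+0.004535=1.8005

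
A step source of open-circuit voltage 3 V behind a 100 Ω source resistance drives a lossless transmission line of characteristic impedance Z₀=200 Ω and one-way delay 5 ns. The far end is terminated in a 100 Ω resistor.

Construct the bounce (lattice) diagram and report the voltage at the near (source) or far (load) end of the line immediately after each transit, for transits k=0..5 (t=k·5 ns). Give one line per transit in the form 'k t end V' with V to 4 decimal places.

0 0 source 2.0000
1 5 load 1.3333
2 10 source 1.5556
3 15 load 1.4815
4 20 source 1.5062
5 25 load 1.4979

Γ_L=-0.333333, Γ_S=-0.333333; launch V₁=3·200/300=2.000000
k=0 src: V=2.0000
k=1 load: inc=2.000000, refl=2.000000·-0.333333=-0.6667; V=0.000000+2.000000+-0.666667=1.3333
k=2 src: inc=-0.666667, refl=-0.666667·-0.333333=0.2222; V=2.000000+-0.666667+0.222222=1.5556
k=3 load: inc=0.222222, refl=0.222222·-0.333333=-0.0741; V=1.333333+0.222222+-0.074074=1.4815
k=4 src: inc=-0.074074, refl=-0.074074·-0.333333=0.0247; V=1.555556+-0.074074+0.024691=1.5062
k=5 load: inc=0.024691, refl=0.024691·-0.333333=-0.0082; V=1.481481+0.024691+-0.008230=1.4979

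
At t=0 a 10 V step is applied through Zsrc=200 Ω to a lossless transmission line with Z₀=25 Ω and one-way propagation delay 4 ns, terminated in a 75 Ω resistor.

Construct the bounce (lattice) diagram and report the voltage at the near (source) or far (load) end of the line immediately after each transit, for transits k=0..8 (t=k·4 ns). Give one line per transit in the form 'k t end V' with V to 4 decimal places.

Γ_L=0.500000, Γ_S=0.777778; launch V₁=10·25/225=1.111111
k=0 src: V=1.1111
k=1 load: inc=1.111111, refl=1.111111·0.500000=0.5556; V=0.000000+1.111111+0.555556=1.6667
k=2 src: inc=0.555556, refl=0.555556·0.777778=0.4321; V=1.111111+0.555556+0.432099=2.0988
k=3 load: inc=0.432099, refl=0.432099·0.500000=0.2160; V=1.666667+0.432099+0.216049=2.3148
k=4 src: inc=0.216049, refl=0.216049·0.777778=0.1680; V=2.098765+0.216049+0.168038=2.4829
k=5 load: inc=0.168038, refl=0.168038·0.500000=0.0840; V=2.314815+0.168038+0.084019=2.5669
k=6 src: inc=0.084019, refl=0.084019·0.777778=0.0653; V=2.482853+0.084019+0.065348=2.6322
k=7 load: inc=0.065348, refl=0.065348·0.500000=0.0327; V=2.566872+0.065348+0.032674=2.6649
k=8 src: inc=0.032674, refl=0.032674·0.777778=0.0254; V=2.632221+0.032674+0.025413=2.6903

0 0 source 1.1111
1 4 load 1.6667
2 8 source 2.0988
3 12 load 2.3148
4 16 source 2.4829
5 20 load 2.5669
6 24 source 2.6322
7 28 load 2.6649
8 32 source 2.6903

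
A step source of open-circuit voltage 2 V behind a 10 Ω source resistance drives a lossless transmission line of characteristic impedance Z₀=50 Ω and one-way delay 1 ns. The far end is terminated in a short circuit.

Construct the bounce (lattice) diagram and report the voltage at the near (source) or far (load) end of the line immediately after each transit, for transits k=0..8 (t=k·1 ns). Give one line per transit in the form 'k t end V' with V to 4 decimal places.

Γ_L=-1.000000, Γ_S=-0.666667; launch V₁=2·50/60=1.666667
k=0 src: V=1.6667
k=1 load: inc=1.666667, refl=1.666667·-1.000000=-1.6667; V=0.000000+1.666667+-1.666667=0.0000
k=2 src: inc=-1.666667, refl=-1.666667·-0.666667=1.1111; V=1.666667+-1.666667+1.111111=1.1111
k=3 load: inc=1.111111, refl=1.111111·-1.000000=-1.1111; V=0.000000+1.111111+-1.111111=0.0000
k=4 src: inc=-1.111111, refl=-1.111111·-0.666667=0.7407; V=1.111111+-1.111111+0.740741=0.7407
k=5 load: inc=0.740741, refl=0.740741·-1.000000=-0.7407; V=0.000000+0.740741+-0.740741=0.0000
k=6 src: inc=-0.740741, refl=-0.740741·-0.666667=0.4938; V=0.740741+-0.740741+0.493827=0.4938
k=7 load: inc=0.493827, refl=0.493827·-1.000000=-0.4938; V=0.000000+0.493827+-0.493827=0.0000
k=8 src: inc=-0.493827, refl=-0.493827·-0.666667=0.3292; V=0.493827+-0.493827+0.329218=0.3292

0 0 source 1.6667
1 1 load 0.0000
2 2 source 1.1111
3 3 load 0.0000
4 4 source 0.7407
5 5 load 0.0000
6 6 source 0.4938
7 7 load 0.0000
8 8 source 0.3292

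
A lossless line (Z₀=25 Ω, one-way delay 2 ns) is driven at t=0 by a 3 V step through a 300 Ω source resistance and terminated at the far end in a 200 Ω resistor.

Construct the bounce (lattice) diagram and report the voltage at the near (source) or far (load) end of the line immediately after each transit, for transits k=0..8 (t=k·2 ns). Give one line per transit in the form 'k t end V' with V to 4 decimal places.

Γ_L=0.777778, Γ_S=0.846154; launch V₁=3·25/325=0.230769
k=0 src: V=0.2308
k=1 load: inc=0.230769, refl=0.230769·0.777778=0.1795; V=0.000000+0.230769+0.179487=0.4103
k=2 src: inc=0.179487, refl=0.179487·0.846154=0.1519; V=0.230769+0.179487+0.151874=0.5621
k=3 load: inc=0.151874, refl=0.151874·0.777778=0.1181; V=0.410256+0.151874+0.118124=0.6803
k=4 src: inc=0.118124, refl=0.118124·0.846154=0.1000; V=0.562130+0.118124+0.099951=0.7802
k=5 load: inc=0.099951, refl=0.099951·0.777778=0.0777; V=0.680254+0.099951+0.077740=0.8579
k=6 src: inc=0.077740, refl=0.077740·0.846154=0.0658; V=0.780205+0.077740+0.065780=0.9237
k=7 load: inc=0.065780, refl=0.065780·0.777778=0.0512; V=0.857945+0.065780+0.051162=0.9749
k=8 src: inc=0.051162, refl=0.051162·0.846154=0.0433; V=0.923725+0.051162+0.043291=1.0182

0 0 source 0.2308
1 2 load 0.4103
2 4 source 0.5621
3 6 load 0.6803
4 8 source 0.7802
5 10 load 0.8579
6 12 source 0.9237
7 14 load 0.9749
8 16 source 1.0182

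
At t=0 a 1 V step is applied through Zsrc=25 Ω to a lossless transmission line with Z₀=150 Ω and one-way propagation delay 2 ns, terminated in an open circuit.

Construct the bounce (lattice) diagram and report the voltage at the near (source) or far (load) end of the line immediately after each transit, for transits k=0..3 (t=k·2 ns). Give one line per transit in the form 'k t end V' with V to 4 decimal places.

0 0 source 0.8571
1 2 load 1.7143
2 4 source 1.1020
3 6 load 0.4898

Γ_L=1.000000, Γ_S=-0.714286; launch V₁=1·150/175=0.857143
k=0 src: V=0.8571
k=1 load: inc=0.857143, refl=0.857143·1.000000=0.8571; V=0.000000+0.857143+0.857143=1.7143
k=2 src: inc=0.857143, refl=0.857143·-0.714286=-0.6122; V=0.857143+0.857143+-0.612245=1.1020
k=3 load: inc=-0.612245, refl=-0.612245·1.000000=-0.6122; V=1.714286+-0.612245+-0.612245=0.4898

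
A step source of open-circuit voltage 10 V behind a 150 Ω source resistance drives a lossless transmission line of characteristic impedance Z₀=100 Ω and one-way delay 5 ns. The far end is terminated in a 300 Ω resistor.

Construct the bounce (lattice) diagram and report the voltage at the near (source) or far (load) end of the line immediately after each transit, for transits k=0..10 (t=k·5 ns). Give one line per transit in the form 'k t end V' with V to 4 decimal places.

0 0 source 4.0000
1 5 load 6.0000
2 10 source 6.4000
3 15 load 6.6000
4 20 source 6.6400
5 25 load 6.6600
6 30 source 6.6640
7 35 load 6.6660
8 40 source 6.6664
9 45 load 6.6666
10 50 source 6.6666

Γ_L=0.500000, Γ_S=0.200000; launch V₁=10·100/250=4.000000
k=0 src: V=4.0000
k=1 load: inc=4.000000, refl=4.000000·0.500000=2.0000; V=0.000000+4.000000+2.000000=6.0000
k=2 src: inc=2.000000, refl=2.000000·0.200000=0.4000; V=4.000000+2.000000+0.400000=6.4000
k=3 load: inc=0.400000, refl=0.400000·0.500000=0.2000; V=6.000000+0.400000+0.200000=6.6000
k=4 src: inc=0.200000, refl=0.200000·0.200000=0.0400; V=6.400000+0.200000+0.040000=6.6400
k=5 load: inc=0.040000, refl=0.040000·0.500000=0.0200; V=6.600000+0.040000+0.020000=6.6600
k=6 src: inc=0.020000, refl=0.020000·0.200000=0.0040; V=6.640000+0.020000+0.004000=6.6640
k=7 load: inc=0.004000, refl=0.004000·0.500000=0.0020; V=6.660000+0.004000+0.002000=6.6660
k=8 src: inc=0.002000, refl=0.002000·0.200000=0.0004; V=6.664000+0.002000+0.000400=6.6664
k=9 load: inc=0.000400, refl=0.000400·0.500000=0.0002; V=6.666000+0.000400+0.000200=6.6666
k=10 src: inc=0.000200, refl=0.000200·0.200000=0.0000; V=6.666400+0.000200+0.000040=6.6666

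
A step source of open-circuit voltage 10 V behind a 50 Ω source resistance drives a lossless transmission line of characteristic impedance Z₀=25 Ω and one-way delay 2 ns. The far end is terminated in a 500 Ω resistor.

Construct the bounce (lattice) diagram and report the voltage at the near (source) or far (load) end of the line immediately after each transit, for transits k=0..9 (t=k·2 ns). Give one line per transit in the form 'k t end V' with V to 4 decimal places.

Γ_L=0.904762, Γ_S=0.333333; launch V₁=10·25/75=3.333333
k=0 src: V=3.3333
k=1 load: inc=3.333333, refl=3.333333·0.904762=3.0159; V=0.000000+3.333333+3.015873=6.3492
k=2 src: inc=3.015873, refl=3.015873·0.333333=1.0053; V=3.333333+3.015873+1.005291=7.3545
k=3 load: inc=1.005291, refl=1.005291·0.904762=0.9095; V=6.349206+1.005291+0.909549=8.2640
k=4 src: inc=0.909549, refl=0.909549·0.333333=0.3032; V=7.354497+0.909549+0.303183=8.5672
k=5 load: inc=0.303183, refl=0.303183·0.904762=0.2743; V=8.264046+0.303183+0.274308=8.8415
k=6 src: inc=0.274308, refl=0.274308·0.333333=0.0914; V=8.567229+0.274308+0.091436=8.9330
k=7 load: inc=0.091436, refl=0.091436·0.904762=0.0827; V=8.841538+0.091436+0.082728=9.0157
k=8 src: inc=0.082728, refl=0.082728·0.333333=0.0276; V=8.932974+0.082728+0.027576=9.0433
k=9 load: inc=0.027576, refl=0.027576·0.904762=0.0249; V=9.015702+0.027576+0.024950=9.0682

0 0 source 3.3333
1 2 load 6.3492
2 4 source 7.3545
3 6 load 8.2640
4 8 source 8.5672
5 10 load 8.8415
6 12 source 8.9330
7 14 load 9.0157
8 16 source 9.0433
9 18 load 9.0682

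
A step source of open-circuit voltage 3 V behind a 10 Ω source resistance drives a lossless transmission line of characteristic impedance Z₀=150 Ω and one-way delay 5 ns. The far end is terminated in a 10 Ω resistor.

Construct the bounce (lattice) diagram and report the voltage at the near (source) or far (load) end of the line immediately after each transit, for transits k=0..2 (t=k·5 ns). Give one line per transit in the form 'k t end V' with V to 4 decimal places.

Γ_L=-0.875000, Γ_S=-0.875000; launch V₁=3·150/160=2.812500
k=0 src: V=2.8125
k=1 load: inc=2.812500, refl=2.812500·-0.875000=-2.4609; V=0.000000+2.812500+-2.460938=0.3516
k=2 src: inc=-2.460938, refl=-2.460938·-0.875000=2.1533; V=2.812500+-2.460938+2.153320=2.5049

0 0 source 2.8125
1 5 load 0.3516
2 10 source 2.5049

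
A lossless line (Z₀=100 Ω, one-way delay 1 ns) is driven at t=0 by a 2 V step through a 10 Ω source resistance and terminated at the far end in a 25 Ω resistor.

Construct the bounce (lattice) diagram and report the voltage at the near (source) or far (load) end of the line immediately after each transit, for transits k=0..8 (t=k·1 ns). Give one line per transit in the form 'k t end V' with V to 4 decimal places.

0 0 source 1.8182
1 1 load 0.7273
2 2 source 1.6198
3 3 load 1.0843
4 4 source 1.5225
5 5 load 1.2596
6 6 source 1.4747
7 7 load 1.3456
8 8 source 1.4512

Γ_L=-0.600000, Γ_S=-0.818182; launch V₁=2·100/110=1.818182
k=0 src: V=1.8182
k=1 load: inc=1.818182, refl=1.818182·-0.600000=-1.0909; V=0.000000+1.818182+-1.090909=0.7273
k=2 src: inc=-1.090909, refl=-1.090909·-0.818182=0.8926; V=1.818182+-1.090909+0.892562=1.6198
k=3 load: inc=0.892562, refl=0.892562·-0.600000=-0.5355; V=0.727273+0.892562+-0.535537=1.0843
k=4 src: inc=-0.535537, refl=-0.535537·-0.818182=0.4382; V=1.619835+-0.535537+0.438167=1.5225
k=5 load: inc=0.438167, refl=0.438167·-0.600000=-0.2629; V=1.084298+0.438167+-0.262900=1.2596
k=6 src: inc=-0.262900, refl=-0.262900·-0.818182=0.2151; V=1.522464+-0.262900+0.215100=1.4747
k=7 load: inc=0.215100, refl=0.215100·-0.600000=-0.1291; V=1.259564+0.215100+-0.129060=1.3456
k=8 src: inc=-0.129060, refl=-0.129060·-0.818182=0.1056; V=1.474664+-0.129060+0.105595=1.4512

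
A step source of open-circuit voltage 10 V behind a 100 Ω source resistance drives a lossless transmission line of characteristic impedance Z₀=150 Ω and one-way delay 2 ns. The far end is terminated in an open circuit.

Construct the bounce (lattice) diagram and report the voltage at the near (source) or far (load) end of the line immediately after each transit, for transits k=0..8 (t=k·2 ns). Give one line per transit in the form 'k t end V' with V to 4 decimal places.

0 0 source 6.0000
1 2 load 12.0000
2 4 source 10.8000
3 6 load 9.6000
4 8 source 9.8400
5 10 load 10.0800
6 12 source 10.0320
7 14 load 9.9840
8 16 source 9.9936

Γ_L=1.000000, Γ_S=-0.200000; launch V₁=10·150/250=6.000000
k=0 src: V=6.0000
k=1 load: inc=6.000000, refl=6.000000·1.000000=6.0000; V=0.000000+6.000000+6.000000=12.0000
k=2 src: inc=6.000000, refl=6.000000·-0.200000=-1.2000; V=6.000000+6.000000+-1.200000=10.8000
k=3 load: inc=-1.200000, refl=-1.200000·1.000000=-1.2000; V=12.000000+-1.200000+-1.200000=9.6000
k=4 src: inc=-1.200000, refl=-1.200000·-0.200000=0.2400; V=10.800000+-1.200000+0.240000=9.8400
k=5 load: inc=0.240000, refl=0.240000·1.000000=0.2400; V=9.600000+0.240000+0.240000=10.0800
k=6 src: inc=0.240000, refl=0.240000·-0.200000=-0.0480; V=9.840000+0.240000+-0.048000=10.0320
k=7 load: inc=-0.048000, refl=-0.048000·1.000000=-0.0480; V=10.080000+-0.048000+-0.048000=9.9840
k=8 src: inc=-0.048000, refl=-0.048000·-0.200000=0.0096; V=10.032000+-0.048000+0.009600=9.9936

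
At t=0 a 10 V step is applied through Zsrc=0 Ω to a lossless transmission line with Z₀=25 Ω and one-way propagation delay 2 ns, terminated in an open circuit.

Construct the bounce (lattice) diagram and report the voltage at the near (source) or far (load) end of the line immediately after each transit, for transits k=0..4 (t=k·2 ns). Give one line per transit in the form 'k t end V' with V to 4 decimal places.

Γ_L=1.000000, Γ_S=-1.000000; launch V₁=10·25/25=10.000000
k=0 src: V=10.0000
k=1 load: inc=10.000000, refl=10.000000·1.000000=10.0000; V=0.000000+10.000000+10.000000=20.0000
k=2 src: inc=10.000000, refl=10.000000·-1.000000=-10.0000; V=10.000000+10.000000+-10.000000=10.0000
k=3 load: inc=-10.000000, refl=-10.000000·1.000000=-10.0000; V=20.000000+-10.000000+-10.000000=0.0000
k=4 src: inc=-10.000000, refl=-10.000000·-1.000000=10.0000; V=10.000000+-10.000000+10.000000=10.0000

0 0 source 10.0000
1 2 load 20.0000
2 4 source 10.0000
3 6 load 0.0000
4 8 source 10.0000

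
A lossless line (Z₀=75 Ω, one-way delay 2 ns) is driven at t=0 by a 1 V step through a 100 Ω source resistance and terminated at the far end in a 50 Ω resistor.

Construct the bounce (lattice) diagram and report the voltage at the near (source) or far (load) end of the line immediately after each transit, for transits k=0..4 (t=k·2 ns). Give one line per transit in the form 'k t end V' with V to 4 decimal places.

Γ_L=-0.200000, Γ_S=0.142857; launch V₁=1·75/175=0.428571
k=0 src: V=0.4286
k=1 load: inc=0.428571, refl=0.428571·-0.200000=-0.0857; V=0.000000+0.428571+-0.085714=0.3429
k=2 src: inc=-0.085714, refl=-0.085714·0.142857=-0.0122; V=0.428571+-0.085714+-0.012245=0.3306
k=3 load: inc=-0.012245, refl=-0.012245·-0.200000=0.0024; V=0.342857+-0.012245+0.002449=0.3331
k=4 src: inc=0.002449, refl=0.002449·0.142857=0.0003; V=0.330612+0.002449+0.000350=0.3334

0 0 source 0.4286
1 2 load 0.3429
2 4 source 0.3306
3 6 load 0.3331
4 8 source 0.3334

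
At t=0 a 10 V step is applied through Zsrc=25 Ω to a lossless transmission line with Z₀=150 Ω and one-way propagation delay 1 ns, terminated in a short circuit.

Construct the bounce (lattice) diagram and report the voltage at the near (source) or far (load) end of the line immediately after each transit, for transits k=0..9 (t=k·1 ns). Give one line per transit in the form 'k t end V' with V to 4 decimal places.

0 0 source 8.5714
1 1 load 0.0000
2 2 source 6.1224
3 3 load 0.0000
4 4 source 4.3732
5 5 load 0.0000
6 6 source 3.1237
7 7 load 0.0000
8 8 source 2.2312
9 9 load 0.0000

Γ_L=-1.000000, Γ_S=-0.714286; launch V₁=10·150/175=8.571429
k=0 src: V=8.5714
k=1 load: inc=8.571429, refl=8.571429·-1.000000=-8.5714; V=0.000000+8.571429+-8.571429=0.0000
k=2 src: inc=-8.571429, refl=-8.571429·-0.714286=6.1224; V=8.571429+-8.571429+6.122449=6.1224
k=3 load: inc=6.122449, refl=6.122449·-1.000000=-6.1224; V=0.000000+6.122449+-6.122449=0.0000
k=4 src: inc=-6.122449, refl=-6.122449·-0.714286=4.3732; V=6.122449+-6.122449+4.373178=4.3732
k=5 load: inc=4.373178, refl=4.373178·-1.000000=-4.3732; V=0.000000+4.373178+-4.373178=0.0000
k=6 src: inc=-4.373178, refl=-4.373178·-0.714286=3.1237; V=4.373178+-4.373178+3.123698=3.1237
k=7 load: inc=3.123698, refl=3.123698·-1.000000=-3.1237; V=0.000000+3.123698+-3.123698=0.0000
k=8 src: inc=-3.123698, refl=-3.123698·-0.714286=2.2312; V=3.123698+-3.123698+2.231213=2.2312
k=9 load: inc=2.231213, refl=2.231213·-1.000000=-2.2312; V=0.000000+2.231213+-2.231213=0.0000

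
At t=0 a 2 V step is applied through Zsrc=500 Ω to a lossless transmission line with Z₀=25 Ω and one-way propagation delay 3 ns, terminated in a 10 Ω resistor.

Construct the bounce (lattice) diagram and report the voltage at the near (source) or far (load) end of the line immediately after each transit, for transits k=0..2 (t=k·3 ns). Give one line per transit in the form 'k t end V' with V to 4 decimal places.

0 0 source 0.0952
1 3 load 0.0544
2 6 source 0.0175

Γ_L=-0.428571, Γ_S=0.904762; launch V₁=2·25/525=0.095238
k=0 src: V=0.0952
k=1 load: inc=0.095238, refl=0.095238·-0.428571=-0.0408; V=0.000000+0.095238+-0.040816=0.0544
k=2 src: inc=-0.040816, refl=-0.040816·0.904762=-0.0369; V=0.095238+-0.040816+-0.036929=0.0175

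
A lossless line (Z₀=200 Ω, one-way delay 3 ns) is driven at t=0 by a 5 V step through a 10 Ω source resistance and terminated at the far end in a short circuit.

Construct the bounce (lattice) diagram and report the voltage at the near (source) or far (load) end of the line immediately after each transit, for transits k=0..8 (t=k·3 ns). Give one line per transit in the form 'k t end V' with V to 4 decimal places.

0 0 source 4.7619
1 3 load 0.0000
2 6 source 4.3084
3 9 load 0.0000
4 12 source 3.8981
5 15 load 0.0000
6 18 source 3.5268
7 21 load 0.0000
8 24 source 3.1909

Γ_L=-1.000000, Γ_S=-0.904762; launch V₁=5·200/210=4.761905
k=0 src: V=4.7619
k=1 load: inc=4.761905, refl=4.761905·-1.000000=-4.7619; V=0.000000+4.761905+-4.761905=0.0000
k=2 src: inc=-4.761905, refl=-4.761905·-0.904762=4.3084; V=4.761905+-4.761905+4.308390=4.3084
k=3 load: inc=4.308390, refl=4.308390·-1.000000=-4.3084; V=0.000000+4.308390+-4.308390=0.0000
k=4 src: inc=-4.308390, refl=-4.308390·-0.904762=3.8981; V=4.308390+-4.308390+3.898067=3.8981
k=5 load: inc=3.898067, refl=3.898067·-1.000000=-3.8981; V=0.000000+3.898067+-3.898067=0.0000
k=6 src: inc=-3.898067, refl=-3.898067·-0.904762=3.5268; V=3.898067+-3.898067+3.526823=3.5268
k=7 load: inc=3.526823, refl=3.526823·-1.000000=-3.5268; V=0.000000+3.526823+-3.526823=0.0000
k=8 src: inc=-3.526823, refl=-3.526823·-0.904762=3.1909; V=3.526823+-3.526823+3.190935=3.1909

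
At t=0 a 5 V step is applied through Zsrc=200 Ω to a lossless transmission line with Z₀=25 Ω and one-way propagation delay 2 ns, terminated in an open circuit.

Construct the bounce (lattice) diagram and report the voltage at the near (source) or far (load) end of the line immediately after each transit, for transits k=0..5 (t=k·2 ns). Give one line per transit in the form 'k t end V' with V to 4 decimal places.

Γ_L=1.000000, Γ_S=0.777778; launch V₁=5·25/225=0.555556
k=0 src: V=0.5556
k=1 load: inc=0.555556, refl=0.555556·1.000000=0.5556; V=0.000000+0.555556+0.555556=1.1111
k=2 src: inc=0.555556, refl=0.555556·0.777778=0.4321; V=0.555556+0.555556+0.432099=1.5432
k=3 load: inc=0.432099, refl=0.432099·1.000000=0.4321; V=1.111111+0.432099+0.432099=1.9753
k=4 src: inc=0.432099, refl=0.432099·0.777778=0.3361; V=1.543210+0.432099+0.336077=2.3114
k=5 load: inc=0.336077, refl=0.336077·1.000000=0.3361; V=1.975309+0.336077+0.336077=2.6475

0 0 source 0.5556
1 2 load 1.1111
2 4 source 1.5432
3 6 load 1.9753
4 8 source 2.3114
5 10 load 2.6475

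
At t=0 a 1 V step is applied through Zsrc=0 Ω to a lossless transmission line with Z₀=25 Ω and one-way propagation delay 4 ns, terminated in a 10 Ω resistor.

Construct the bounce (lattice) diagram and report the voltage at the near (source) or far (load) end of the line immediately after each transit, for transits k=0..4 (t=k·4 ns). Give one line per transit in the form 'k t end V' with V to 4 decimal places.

0 0 source 1.0000
1 4 load 0.5714
2 8 source 1.0000
3 12 load 0.8163
4 16 source 1.0000

Γ_L=-0.428571, Γ_S=-1.000000; launch V₁=1·25/25=1.000000
k=0 src: V=1.0000
k=1 load: inc=1.000000, refl=1.000000·-0.428571=-0.4286; V=0.000000+1.000000+-0.428571=0.5714
k=2 src: inc=-0.428571, refl=-0.428571·-1.000000=0.4286; V=1.000000+-0.428571+0.428571=1.0000
k=3 load: inc=0.428571, refl=0.428571·-0.428571=-0.1837; V=0.571429+0.428571+-0.183673=0.8163
k=4 src: inc=-0.183673, refl=-0.183673·-1.000000=0.1837; V=1.000000+-0.183673+0.183673=1.0000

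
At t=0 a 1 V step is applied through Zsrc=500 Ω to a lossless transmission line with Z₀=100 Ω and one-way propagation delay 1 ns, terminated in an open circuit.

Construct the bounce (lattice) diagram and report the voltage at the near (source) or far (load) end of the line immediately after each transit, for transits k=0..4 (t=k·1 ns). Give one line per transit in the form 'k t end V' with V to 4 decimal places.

Γ_L=1.000000, Γ_S=0.666667; launch V₁=1·100/600=0.166667
k=0 src: V=0.1667
k=1 load: inc=0.166667, refl=0.166667·1.000000=0.1667; V=0.000000+0.166667+0.166667=0.3333
k=2 src: inc=0.166667, refl=0.166667·0.666667=0.1111; V=0.166667+0.166667+0.111111=0.4444
k=3 load: inc=0.111111, refl=0.111111·1.000000=0.1111; V=0.333333+0.111111+0.111111=0.5556
k=4 src: inc=0.111111, refl=0.111111·0.666667=0.0741; V=0.444444+0.111111+0.074074=0.6296

0 0 source 0.1667
1 1 load 0.3333
2 2 source 0.4444
3 3 load 0.5556
4 4 source 0.6296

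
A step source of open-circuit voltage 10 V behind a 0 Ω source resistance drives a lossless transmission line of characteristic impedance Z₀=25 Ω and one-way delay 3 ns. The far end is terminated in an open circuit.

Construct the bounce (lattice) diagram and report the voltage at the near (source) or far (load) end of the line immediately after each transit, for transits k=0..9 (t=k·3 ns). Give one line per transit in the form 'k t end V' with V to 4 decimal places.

Γ_L=1.000000, Γ_S=-1.000000; launch V₁=10·25/25=10.000000
k=0 src: V=10.0000
k=1 load: inc=10.000000, refl=10.000000·1.000000=10.0000; V=0.000000+10.000000+10.000000=20.0000
k=2 src: inc=10.000000, refl=10.000000·-1.000000=-10.0000; V=10.000000+10.000000+-10.000000=10.0000
k=3 load: inc=-10.000000, refl=-10.000000·1.000000=-10.0000; V=20.000000+-10.000000+-10.000000=0.0000
k=4 src: inc=-10.000000, refl=-10.000000·-1.000000=10.0000; V=10.000000+-10.000000+10.000000=10.0000
k=5 load: inc=10.000000, refl=10.000000·1.000000=10.0000; V=0.000000+10.000000+10.000000=20.0000
k=6 src: inc=10.000000, refl=10.000000·-1.000000=-10.0000; V=10.000000+10.000000+-10.000000=10.0000
k=7 load: inc=-10.000000, refl=-10.000000·1.000000=-10.0000; V=20.000000+-10.000000+-10.000000=0.0000
k=8 src: inc=-10.000000, refl=-10.000000·-1.000000=10.0000; V=10.000000+-10.000000+10.000000=10.0000
k=9 load: inc=10.000000, refl=10.000000·1.000000=10.0000; V=0.000000+10.000000+10.000000=20.0000

0 0 source 10.0000
1 3 load 20.0000
2 6 source 10.0000
3 9 load 0.0000
4 12 source 10.0000
5 15 load 20.0000
6 18 source 10.0000
7 21 load 0.0000
8 24 source 10.0000
9 27 load 20.0000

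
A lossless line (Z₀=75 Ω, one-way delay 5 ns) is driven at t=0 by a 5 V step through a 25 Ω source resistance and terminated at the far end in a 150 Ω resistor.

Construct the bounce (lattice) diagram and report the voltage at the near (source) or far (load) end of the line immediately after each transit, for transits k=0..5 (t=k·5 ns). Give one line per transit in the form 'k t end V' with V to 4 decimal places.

Γ_L=0.333333, Γ_S=-0.500000; launch V₁=5·75/100=3.750000
k=0 src: V=3.7500
k=1 load: inc=3.750000, refl=3.750000·0.333333=1.2500; V=0.000000+3.750000+1.250000=5.0000
k=2 src: inc=1.250000, refl=1.250000·-0.500000=-0.6250; V=3.750000+1.250000+-0.625000=4.3750
k=3 load: inc=-0.625000, refl=-0.625000·0.333333=-0.2083; V=5.000000+-0.625000+-0.208333=4.1667
k=4 src: inc=-0.208333, refl=-0.208333·-0.500000=0.1042; V=4.375000+-0.208333+0.104167=4.2708
k=5 load: inc=0.104167, refl=0.104167·0.333333=0.0347; V=4.166667+0.104167+0.034722=4.3056

0 0 source 3.7500
1 5 load 5.0000
2 10 source 4.3750
3 15 load 4.1667
4 20 source 4.2708
5 25 load 4.3056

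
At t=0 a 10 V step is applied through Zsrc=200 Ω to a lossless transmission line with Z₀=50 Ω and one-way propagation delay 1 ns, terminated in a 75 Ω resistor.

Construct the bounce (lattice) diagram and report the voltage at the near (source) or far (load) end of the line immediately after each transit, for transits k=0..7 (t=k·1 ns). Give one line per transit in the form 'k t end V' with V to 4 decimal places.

Γ_L=0.200000, Γ_S=0.600000; launch V₁=10·50/250=2.000000
k=0 src: V=2.0000
k=1 load: inc=2.000000, refl=2.000000·0.200000=0.4000; V=0.000000+2.000000+0.400000=2.4000
k=2 src: inc=0.400000, refl=0.400000·0.600000=0.2400; V=2.000000+0.400000+0.240000=2.6400
k=3 load: inc=0.240000, refl=0.240000·0.200000=0.0480; V=2.400000+0.240000+0.048000=2.6880
k=4 src: inc=0.048000, refl=0.048000·0.600000=0.0288; V=2.640000+0.048000+0.028800=2.7168
k=5 load: inc=0.028800, refl=0.028800·0.200000=0.0058; V=2.688000+0.028800+0.005760=2.7226
k=6 src: inc=0.005760, refl=0.005760·0.600000=0.0035; V=2.716800+0.005760+0.003456=2.7260
k=7 load: inc=0.003456, refl=0.003456·0.200000=0.0007; V=2.722560+0.003456+0.000691=2.7267

0 0 source 2.0000
1 1 load 2.4000
2 2 source 2.6400
3 3 load 2.6880
4 4 source 2.7168
5 5 load 2.7226
6 6 source 2.7260
7 7 load 2.7267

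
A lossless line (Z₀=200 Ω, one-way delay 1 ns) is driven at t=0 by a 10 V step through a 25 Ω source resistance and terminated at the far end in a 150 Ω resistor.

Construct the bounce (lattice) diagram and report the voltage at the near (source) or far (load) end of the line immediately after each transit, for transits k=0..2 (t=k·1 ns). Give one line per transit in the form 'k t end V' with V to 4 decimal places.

0 0 source 8.8889
1 1 load 7.6190
2 2 source 8.6067

Γ_L=-0.142857, Γ_S=-0.777778; launch V₁=10·200/225=8.888889
k=0 src: V=8.8889
k=1 load: inc=8.888889, refl=8.888889·-0.142857=-1.2698; V=0.000000+8.888889+-1.269841=7.6190
k=2 src: inc=-1.269841, refl=-1.269841·-0.777778=0.9877; V=8.888889+-1.269841+0.987654=8.6067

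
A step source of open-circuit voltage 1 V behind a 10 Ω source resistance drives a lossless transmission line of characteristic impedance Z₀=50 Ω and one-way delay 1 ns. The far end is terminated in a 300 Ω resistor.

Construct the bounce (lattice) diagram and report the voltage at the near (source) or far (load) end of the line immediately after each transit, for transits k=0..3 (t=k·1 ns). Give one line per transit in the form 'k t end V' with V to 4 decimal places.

Γ_L=0.714286, Γ_S=-0.666667; launch V₁=1·50/60=0.833333
k=0 src: V=0.8333
k=1 load: inc=0.833333, refl=0.833333·0.714286=0.5952; V=0.000000+0.833333+0.595238=1.4286
k=2 src: inc=0.595238, refl=0.595238·-0.666667=-0.3968; V=0.833333+0.595238+-0.396825=1.0317
k=3 load: inc=-0.396825, refl=-0.396825·0.714286=-0.2834; V=1.428571+-0.396825+-0.283447=0.7483

0 0 source 0.8333
1 1 load 1.4286
2 2 source 1.0317
3 3 load 0.7483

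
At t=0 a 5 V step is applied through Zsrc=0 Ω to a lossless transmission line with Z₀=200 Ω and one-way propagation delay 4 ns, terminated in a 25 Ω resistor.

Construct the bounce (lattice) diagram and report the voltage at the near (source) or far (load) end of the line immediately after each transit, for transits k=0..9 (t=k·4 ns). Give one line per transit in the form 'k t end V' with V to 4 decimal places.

0 0 source 5.0000
1 4 load 1.1111
2 8 source 5.0000
3 12 load 1.9753
4 16 source 5.0000
5 20 load 2.6475
6 24 source 5.0000
7 28 load 3.1702
8 32 source 5.0000
9 36 load 3.5769

Γ_L=-0.777778, Γ_S=-1.000000; launch V₁=5·200/200=5.000000
k=0 src: V=5.0000
k=1 load: inc=5.000000, refl=5.000000·-0.777778=-3.8889; V=0.000000+5.000000+-3.888889=1.1111
k=2 src: inc=-3.888889, refl=-3.888889·-1.000000=3.8889; V=5.000000+-3.888889+3.888889=5.0000
k=3 load: inc=3.888889, refl=3.888889·-0.777778=-3.0247; V=1.111111+3.888889+-3.024691=1.9753
k=4 src: inc=-3.024691, refl=-3.024691·-1.000000=3.0247; V=5.000000+-3.024691+3.024691=5.0000
k=5 load: inc=3.024691, refl=3.024691·-0.777778=-2.3525; V=1.975309+3.024691+-2.352538=2.6475
k=6 src: inc=-2.352538, refl=-2.352538·-1.000000=2.3525; V=5.000000+-2.352538+2.352538=5.0000
k=7 load: inc=2.352538, refl=2.352538·-0.777778=-1.8298; V=2.647462+2.352538+-1.829752=3.1702
k=8 src: inc=-1.829752, refl=-1.829752·-1.000000=1.8298; V=5.000000+-1.829752+1.829752=5.0000
k=9 load: inc=1.829752, refl=1.829752·-0.777778=-1.4231; V=3.170248+1.829752+-1.423140=3.5769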